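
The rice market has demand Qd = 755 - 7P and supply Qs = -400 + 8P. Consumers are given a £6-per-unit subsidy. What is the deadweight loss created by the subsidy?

Deadweight loss = £67.2

Pre-subsidy: 755 - 7P = -400 + 8P gives P* = 77, Q* = 216.
With the rebate, buyers effectively pay Pb = Ps − 6, where Ps is the price sellers receive.
Demand in terms of Ps becomes Qd = 755 − 7(Ps − 6) = 797 - 7Ps. Setting this equal to supply: 797 - 7Ps = -400 + 8Ps, so Ps = 79.8.
Buyers pay Pb = 79.8 − 6 = 73.8; Q' = -400 + 8·79.8 = 238.4.
The subsidy expands output by 238.4 − 216 = 22.4 past the efficient level; on those units the gap between marginal cost and willingness to pay runs from 0 up to 6.
DWL = ½ × 6 × 22.4 = 67.2.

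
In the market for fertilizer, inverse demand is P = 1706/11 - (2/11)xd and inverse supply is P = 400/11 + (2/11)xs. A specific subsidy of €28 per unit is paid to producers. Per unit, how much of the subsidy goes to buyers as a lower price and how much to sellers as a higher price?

Buyers gain €14 per unit; sellers gain €14 per unit

Pre-subsidy: 1706/11 - (2/11)x = 400/11 + (2/11)x gives x* = 326.5 and P* = 1053/11.
With the subsidy, sellers receive Ps = Pb + 28 for each unit, where Pb is the price buyers pay.
On the curves, Pb = 1706/11 - (2/11)x and Ps = 400/11 + (2/11)x; the wedge Ps − Pb = 28 gives 400/11 + (2/11)x − (1706/11 - (2/11)x) = 28, so x' = 403.5.
Then Pb = 1706/11 − (2/11)·403.5 = 899/11 and Ps = 400/11 + (2/11)·403.5 = 1207/11.
Buyers' price falls by P* − Pb = 1053/11 − 899/11 = 14; sellers' price rises by Ps − P* = 1207/11 − 1053/11 = 14.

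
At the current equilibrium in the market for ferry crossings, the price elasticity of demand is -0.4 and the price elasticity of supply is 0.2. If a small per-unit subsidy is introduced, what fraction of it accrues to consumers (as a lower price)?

For a small subsidy around the equilibrium, the benefit split depends on the relative slopes, which at a point are proportional to the elasticities.
Buyer share = εs/(εs + |εd|) = 0.2/(0.2 + 0.4) = 1/3; seller share = |εd|/(εs + |εd|) = 2/3.

Consumer share = 1/3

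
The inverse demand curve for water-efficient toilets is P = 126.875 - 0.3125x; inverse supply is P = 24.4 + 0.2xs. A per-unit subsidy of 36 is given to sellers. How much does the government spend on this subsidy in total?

Pre-subsidy: 126.875 - 0.3125x = 24.4 + 0.2x gives x* = 8198/41 and P* = 2640/41.
With the subsidy, sellers receive Ps = Pb + 36 for each unit, where Pb is the price buyers pay.
On the curves, Pb = 126.875 - 0.3125x and Ps = 24.4 + 0.2x; the wedge Ps − Pb = 36 gives 24.4 + 0.2x − (126.875 - 0.3125x) = 36, so x' = 11078/41.
Then Pb = 126.875 − 0.3125·(11078/41) = 1740/41 and Ps = 24.4 + 0.2·(11078/41) = 3216/41.
Government outlay = subsidy × quantity = 36 × 11078/41 = 398808/41.

Government cost = 398808/41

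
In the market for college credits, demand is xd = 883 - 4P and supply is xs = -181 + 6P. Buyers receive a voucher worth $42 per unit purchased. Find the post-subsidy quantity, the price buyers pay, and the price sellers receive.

x' = 558.2; buyers pay $81.2; sellers receive $123.2

Pre-subsidy: 883 - 4P = -181 + 6P gives P* = 106.4, x* = 457.4.
With the rebate, buyers effectively pay Pb = Ps − 42, where Ps is the price sellers receive.
Demand in terms of Ps becomes xd = 883 − 4(Ps − 42) = 1051 - 4Ps. Setting this equal to supply: 1051 - 4Ps = -181 + 6Ps, so Ps = 123.2.
Buyers pay Pb = 123.2 − 42 = 81.2; x' = -181 + 6·123.2 = 558.2.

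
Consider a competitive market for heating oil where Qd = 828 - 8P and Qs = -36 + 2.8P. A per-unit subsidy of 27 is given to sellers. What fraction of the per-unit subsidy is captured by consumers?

Consumer share = 7/27

Pre-subsidy: 828 - 8P = -36 + 2.8P gives P* = 80, Q* = 188.
With the subsidy, sellers receive Ps = Pb + 27 for each unit, where Pb is the price buyers pay.
Supply in terms of Pb becomes Qs = -36 + 2.8(Pb + 27) = 39.6 + 2.8Pb. Setting this equal to demand: 828 - 8Pb = 39.6 + 2.8Pb, so Pb = 73.
Sellers receive Ps = 73 + 27 = 100; Q' = 828 − 8·73 = 244.
Buyers' price falls by P* − Pb = 80 − 73 = 7; sellers' price rises by Ps − P* = 100 − 80 = 20.
So consumers capture 7/27 = 7/27 of each unit of subsidy.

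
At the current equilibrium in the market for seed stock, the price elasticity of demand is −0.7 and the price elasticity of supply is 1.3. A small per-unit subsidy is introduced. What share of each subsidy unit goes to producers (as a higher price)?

Producer share = 0.35

For a small subsidy around the equilibrium, the benefit split depends on the relative slopes, which at a point are proportional to the elasticities.
Buyer share = εs/(εs + |εd|) = 1.3/(1.3 + 0.7) = 0.65; seller share = |εd|/(εs + |εd|) = 0.35.
So producers capture 0.35 of the subsidy.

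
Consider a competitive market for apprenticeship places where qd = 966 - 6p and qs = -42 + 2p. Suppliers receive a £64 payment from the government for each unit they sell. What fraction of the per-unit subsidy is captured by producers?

Pre-subsidy: 966 - 6p = -42 + 2p gives p* = 126, q* = 210.
With the subsidy, sellers receive ps = pb + 64 for each unit, where pb is the price buyers pay.
Supply in terms of pb becomes qs = -42 + 2(pb + 64) = 86 + 2pb. Setting this equal to demand: 966 - 6pb = 86 + 2pb, so pb = 110.
Sellers receive ps = 110 + 64 = 174; q' = 966 − 6·110 = 306.
Buyers' price falls by p* − pb = 126 − 110 = 16; sellers' price rises by ps − p* = 174 − 126 = 48.
So producers capture 48/64 = 0.75 of each unit of subsidy.

Producer share = 0.75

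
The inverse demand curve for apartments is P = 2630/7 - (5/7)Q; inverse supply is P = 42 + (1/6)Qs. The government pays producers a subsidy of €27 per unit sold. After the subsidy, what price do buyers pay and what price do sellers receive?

Pre-subsidy: 2630/7 - (5/7)Q = 42 + (1/6)Q gives Q* = 14016/37 and P* = 3890/37.
With the subsidy, sellers receive Ps = Pb + 27 for each unit, where Pb is the price buyers pay.
On the curves, Pb = 2630/7 - (5/7)Q and Ps = 42 + (1/6)Q; the wedge Ps − Pb = 27 gives 42 + (1/6)Q − (2630/7 - (5/7)Q) = 27, so Q' = 15150/37.
Then Pb = 2630/7 − (5/7)·(15150/37) = 3080/37 and Ps = 42 + (1/6)·(15150/37) = 4079/37.

Buyers pay 3080/37; sellers receive 4079/37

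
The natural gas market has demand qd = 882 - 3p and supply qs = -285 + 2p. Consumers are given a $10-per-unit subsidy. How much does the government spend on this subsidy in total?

Pre-subsidy: 882 - 3p = -285 + 2p gives p* = 233.4, q* = 181.8.
With the rebate, buyers effectively pay pb = ps − 10, where ps is the price sellers receive.
Demand in terms of ps becomes qd = 882 − 3(ps − 10) = 912 - 3ps. Setting this equal to supply: 912 - 3ps = -285 + 2ps, so ps = 239.4.
Buyers pay pb = 239.4 − 10 = 229.4; q' = -285 + 2·239.4 = 193.8.
Government outlay = subsidy × quantity = 10 × 193.8 = 1938.

Government cost = $1938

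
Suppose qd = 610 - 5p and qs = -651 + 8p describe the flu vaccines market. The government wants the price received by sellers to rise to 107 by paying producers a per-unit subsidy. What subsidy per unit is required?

Required subsidy s = 26 per unit

At a seller price of 107, quantity supplied is -651 + 8·107 = 205.
Buyers absorb 205 only when they pay pb with 610 − 5·pb = 205, i.e. pb = 81.
s = ps − pb = 107 − 81 = 26.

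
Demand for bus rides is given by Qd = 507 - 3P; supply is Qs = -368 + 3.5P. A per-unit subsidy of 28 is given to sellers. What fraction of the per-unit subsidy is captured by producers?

Pre-subsidy: 507 - 3P = -368 + 3.5P gives P* = 1750/13, Q* = 1341/13.
With the subsidy, sellers receive Ps = Pb + 28 for each unit, where Pb is the price buyers pay.
Supply in terms of Pb becomes Qs = -368 + 3.5(Pb + 28) = -270 + 3.5Pb. Setting this equal to demand: 507 - 3Pb = -270 + 3.5Pb, so Pb = 1554/13.
Sellers receive Ps = 1554/13 + 28 = 1918/13; Q' = 507 − 3·(1554/13) = 1929/13.
Buyers' price falls by P* − Pb = 1750/13 − 1554/13 = 196/13; sellers' price rises by Ps − P* = 1918/13 − 1750/13 = 168/13.
So producers capture (168/13)/28 = 6/13 of each unit of subsidy.

Producer share = 6/13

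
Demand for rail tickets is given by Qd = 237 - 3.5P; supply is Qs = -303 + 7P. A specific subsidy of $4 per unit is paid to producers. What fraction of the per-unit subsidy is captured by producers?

Producer share = 1/3

Pre-subsidy: 237 - 3.5P = -303 + 7P gives P* = 360/7, Q* = 57.
With the subsidy, sellers receive Ps = Pb + 4 for each unit, where Pb is the price buyers pay.
Supply in terms of Pb becomes Qs = -303 + 7(Pb + 4) = -275 + 7Pb. Setting this equal to demand: 237 - 3.5Pb = -275 + 7Pb, so Pb = 1024/21.
Sellers receive Ps = 1024/21 + 4 = 1108/21; Q' = 237 − 3.5·(1024/21) = 199/3.
Buyers' price falls by P* − Pb = 360/7 − 1024/21 = 8/3; sellers' price rises by Ps − P* = 1108/21 − 360/7 = 4/3.
So producers capture (4/3)/4 = 1/3 of each unit of subsidy.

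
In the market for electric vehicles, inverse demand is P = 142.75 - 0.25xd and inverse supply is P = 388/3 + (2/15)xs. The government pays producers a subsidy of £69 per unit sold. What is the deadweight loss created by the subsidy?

Deadweight loss = £6210

Pre-subsidy: 142.75 - 0.25x = 388/3 + (2/15)x gives x* = 35 and P* = 134.
With the subsidy, sellers receive Ps = Pb + 69 for each unit, where Pb is the price buyers pay.
On the curves, Pb = 142.75 - 0.25x and Ps = 388/3 + (2/15)x; the wedge Ps − Pb = 69 gives 388/3 + (2/15)x − (142.75 - 0.25x) = 69, so x' = 215.
Then Pb = 142.75 − 0.25·215 = 89 and Ps = 388/3 + (2/15)·215 = 158.
The subsidy expands output by 215 − 35 = 180 past the efficient level; on those units the gap between marginal cost and willingness to pay runs from 0 up to 69.
DWL = ½ × 69 × 180 = 6210.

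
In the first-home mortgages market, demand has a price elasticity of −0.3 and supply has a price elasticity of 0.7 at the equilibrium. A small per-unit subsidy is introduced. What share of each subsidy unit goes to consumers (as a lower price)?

Consumer share = 0.7

For a small subsidy around the equilibrium, the benefit split depends on the relative slopes, which at a point are proportional to the elasticities.
Buyer share = εs/(εs + |εd|) = 0.7/(0.7 + 0.3) = 0.7; seller share = |εd|/(εs + |εd|) = 0.3.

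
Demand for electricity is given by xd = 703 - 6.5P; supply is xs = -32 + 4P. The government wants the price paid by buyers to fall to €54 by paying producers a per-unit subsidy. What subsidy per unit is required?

Required subsidy s = €42 per unit

At a buyer price of 54, quantity demanded is 703 − 6.5·54 = 352.
Sellers supply 352 only when they receive Ps with -32 + 4·Ps = 352, i.e. Ps = 96.
s = Ps − Pb = 96 − 54 = 42.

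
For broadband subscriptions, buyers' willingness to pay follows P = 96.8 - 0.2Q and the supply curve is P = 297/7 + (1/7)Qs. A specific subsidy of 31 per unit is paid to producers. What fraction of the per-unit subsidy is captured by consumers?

Consumer share = 7/12

Pre-subsidy: 96.8 - 0.2Q = 297/7 + (1/7)Q gives Q* = 1903/12 and P* = 781/12.
With the subsidy, sellers receive Ps = Pb + 31 for each unit, where Pb is the price buyers pay.
On the curves, Pb = 96.8 - 0.2Q and Ps = 297/7 + (1/7)Q; the wedge Ps − Pb = 31 gives 297/7 + (1/7)Q − (96.8 - 0.2Q) = 31, so Q' = 249.
Then Pb = 96.8 − 0.2·249 = 47 and Ps = 297/7 + (1/7)·249 = 78.
Buyers' price falls by P* − Pb = 781/12 − 47 = 217/12; sellers' price rises by Ps − P* = 78 − 781/12 = 155/12.
So consumers capture (217/12)/31 = 7/12 of each unit of subsidy.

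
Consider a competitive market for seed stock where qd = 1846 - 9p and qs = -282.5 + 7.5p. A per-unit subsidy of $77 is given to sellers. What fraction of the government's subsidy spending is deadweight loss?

DWL / government spending = 0.1575

Pre-subsidy: 1846 - 9p = -282.5 + 7.5p gives p* = 129, q* = 685.
With the subsidy, sellers receive ps = pb + 77 for each unit, where pb is the price buyers pay.
Supply in terms of pb becomes qs = -282.5 + 7.5(pb + 77) = 295 + 7.5pb. Setting this equal to demand: 1846 - 9pb = 295 + 7.5pb, so pb = 94.
Sellers receive ps = 94 + 77 = 171; q' = 1846 − 9·94 = 1000.
ΔCS = ½(685 + 1000)(129 − 94) = 29487.5; ΔPS = ½(685 + 1000)(171 − 129) = 35385.
Government spending = 77 × 1000 = 77000.
DWL = ½ × 77 × (1000 − 685) = 12127.5; fraction = 12127.5 / 77000 = 0.1575.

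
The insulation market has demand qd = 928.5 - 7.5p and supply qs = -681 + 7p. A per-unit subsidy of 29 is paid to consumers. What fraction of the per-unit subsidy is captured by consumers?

Consumer share = 14/29

Pre-subsidy: 928.5 - 7.5p = -681 + 7p gives p* = 111, q* = 96.
With the rebate, buyers effectively pay pb = ps − 29, where ps is the price sellers receive.
Demand in terms of ps becomes qd = 928.5 − 7.5(ps − 29) = 1146 - 7.5ps. Setting this equal to supply: 1146 - 7.5ps = -681 + 7ps, so ps = 126.
Buyers pay pb = 126 − 29 = 97; q' = -681 + 7·126 = 201.
Buyers' price falls by p* − pb = 111 − 97 = 14; sellers' price rises by ps − p* = 126 − 111 = 15.
So consumers capture 14/29 = 14/29 of each unit of subsidy.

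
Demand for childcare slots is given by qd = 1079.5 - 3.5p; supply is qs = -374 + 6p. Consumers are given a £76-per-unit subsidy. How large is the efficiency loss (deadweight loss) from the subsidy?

Deadweight loss = £6384

Pre-subsidy: 1079.5 - 3.5p = -374 + 6p gives p* = 153, q* = 544.
With the rebate, buyers effectively pay pb = ps − 76, where ps is the price sellers receive.
Demand in terms of ps becomes qd = 1079.5 − 3.5(ps − 76) = 1345.5 - 3.5ps. Setting this equal to supply: 1345.5 - 3.5ps = -374 + 6ps, so ps = 181.
Buyers pay pb = 181 − 76 = 105; q' = -374 + 6·181 = 712.
The subsidy expands output by 712 − 544 = 168 past the efficient level; on those units the gap between marginal cost and willingness to pay runs from 0 up to 76.
DWL = ½ × 76 × 168 = 6384.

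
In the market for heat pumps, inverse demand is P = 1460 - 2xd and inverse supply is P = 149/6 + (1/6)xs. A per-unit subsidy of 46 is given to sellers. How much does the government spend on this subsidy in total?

Government cost = 408802/13

Pre-subsidy: 1460 - 2x = 149/6 + (1/6)x gives x* = 8611/13 and P* = 1758/13.
With the subsidy, sellers receive Ps = Pb + 46 for each unit, where Pb is the price buyers pay.
On the curves, Pb = 1460 - 2x and Ps = 149/6 + (1/6)x; the wedge Ps − Pb = 46 gives 149/6 + (1/6)x − (1460 - 2x) = 46, so x' = 8887/13.
Then Pb = 1460 − 2·(8887/13) = 1206/13 and Ps = 149/6 + (1/6)·(8887/13) = 1804/13.
Government outlay = subsidy × quantity = 46 × 8887/13 = 408802/13.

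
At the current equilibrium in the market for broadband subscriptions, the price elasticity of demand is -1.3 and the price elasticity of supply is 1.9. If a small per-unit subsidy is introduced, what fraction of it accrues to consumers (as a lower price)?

Consumer share = 0.59375

For a small subsidy around the equilibrium, the benefit split depends on the relative slopes, which at a point are proportional to the elasticities.
Buyer share = εs/(εs + |εd|) = 1.9/(1.9 + 1.3) = 0.59375; seller share = |εd|/(εs + |εd|) = 0.40625.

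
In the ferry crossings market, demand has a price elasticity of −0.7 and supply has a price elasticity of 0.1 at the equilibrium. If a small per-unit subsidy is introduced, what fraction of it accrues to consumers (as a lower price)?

Consumer share = 0.125

For a small subsidy around the equilibrium, the benefit split depends on the relative slopes, which at a point are proportional to the elasticities.
Buyer share = εs/(εs + |εd|) = 0.1/(0.1 + 0.7) = 0.125; seller share = |εd|/(εs + |εd|) = 0.875.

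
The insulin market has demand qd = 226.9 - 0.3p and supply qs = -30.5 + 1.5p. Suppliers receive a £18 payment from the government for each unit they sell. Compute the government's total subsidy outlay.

Pre-subsidy: 226.9 - 0.3p = -30.5 + 1.5p gives p* = 143, q* = 184.
With the subsidy, sellers receive ps = pb + 18 for each unit, where pb is the price buyers pay.
Supply in terms of pb becomes qs = -30.5 + 1.5(pb + 18) = -3.5 + 1.5pb. Setting this equal to demand: 226.9 - 0.3pb = -3.5 + 1.5pb, so pb = 128.
Sellers receive ps = 128 + 18 = 146; q' = 226.9 − 0.3·128 = 188.5.
Government outlay = subsidy × quantity = 18 × 188.5 = 3393.

Government cost = £3393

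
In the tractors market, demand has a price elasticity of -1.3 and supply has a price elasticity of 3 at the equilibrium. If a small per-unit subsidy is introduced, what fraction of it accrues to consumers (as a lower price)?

For a small subsidy around the equilibrium, the benefit split depends on the relative slopes, which at a point are proportional to the elasticities.
Buyer share = εs/(εs + |εd|) = 3/(3 + 1.3) = 30/43; seller share = |εd|/(εs + |εd|) = 13/43.

Consumer share = 30/43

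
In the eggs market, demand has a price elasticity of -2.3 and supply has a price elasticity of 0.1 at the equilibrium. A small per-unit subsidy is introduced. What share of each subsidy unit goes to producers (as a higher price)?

For a small subsidy around the equilibrium, the benefit split depends on the relative slopes, which at a point are proportional to the elasticities.
Buyer share = εs/(εs + |εd|) = 0.1/(0.1 + 2.3) = 1/24; seller share = |εd|/(εs + |εd|) = 23/24.
So producers capture 23/24 of the subsidy.

Producer share = 23/24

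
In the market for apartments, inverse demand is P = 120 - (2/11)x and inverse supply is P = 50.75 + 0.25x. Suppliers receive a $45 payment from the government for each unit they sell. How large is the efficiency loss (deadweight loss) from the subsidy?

Deadweight loss = 44550/19

Pre-subsidy: 120 - (2/11)x = 50.75 + 0.25x gives x* = 3047/19 and P* = 1726/19.
With the subsidy, sellers receive Ps = Pb + 45 for each unit, where Pb is the price buyers pay.
On the curves, Pb = 120 - (2/11)x and Ps = 50.75 + 0.25x; the wedge Ps − Pb = 45 gives 50.75 + 0.25x − (120 - (2/11)x) = 45, so x' = 5027/19.
Then Pb = 120 − (2/11)·(5027/19) = 1366/19 and Ps = 50.75 + 0.25·(5027/19) = 2221/19.
The subsidy expands output by 5027/19 − 3047/19 = 1980/19 past the efficient level; on those units the gap between marginal cost and willingness to pay runs from 0 up to 45.
DWL = ½ × 45 × 1980/19 = 44550/19.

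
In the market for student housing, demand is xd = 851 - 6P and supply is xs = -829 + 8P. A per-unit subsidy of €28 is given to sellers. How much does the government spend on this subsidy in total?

Government cost = €6356

Pre-subsidy: 851 - 6P = -829 + 8P gives P* = 120, x* = 131.
With the subsidy, sellers receive Ps = Pb + 28 for each unit, where Pb is the price buyers pay.
Supply in terms of Pb becomes xs = -829 + 8(Pb + 28) = -605 + 8Pb. Setting this equal to demand: 851 - 6Pb = -605 + 8Pb, so Pb = 104.
Sellers receive Ps = 104 + 28 = 132; x' = 851 − 6·104 = 227.
Government outlay = subsidy × quantity = 28 × 227 = 6356.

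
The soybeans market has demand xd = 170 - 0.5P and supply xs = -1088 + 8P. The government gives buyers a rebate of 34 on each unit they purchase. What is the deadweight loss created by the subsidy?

Pre-subsidy: 170 - 0.5P = -1088 + 8P gives P* = 148, x* = 96.
With the rebate, buyers effectively pay Pb = Ps − 34, where Ps is the price sellers receive.
Demand in terms of Ps becomes xd = 170 − 0.5(Ps − 34) = 187 - 0.5Ps. Setting this equal to supply: 187 - 0.5Ps = -1088 + 8Ps, so Ps = 150.
Buyers pay Pb = 150 − 34 = 116; x' = -1088 + 8·150 = 112.
The subsidy expands output by 112 − 96 = 16 past the efficient level; on those units the gap between marginal cost and willingness to pay runs from 0 up to 34.
DWL = ½ × 34 × 16 = 272.

Deadweight loss = 272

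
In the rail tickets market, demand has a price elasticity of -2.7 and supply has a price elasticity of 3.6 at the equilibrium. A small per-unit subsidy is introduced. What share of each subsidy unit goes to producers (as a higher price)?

Producer share = 3/7

For a small subsidy around the equilibrium, the benefit split depends on the relative slopes, which at a point are proportional to the elasticities.
Buyer share = εs/(εs + |εd|) = 3.6/(3.6 + 2.7) = 4/7; seller share = |εd|/(εs + |εd|) = 3/7.
So producers capture 3/7 of the subsidy.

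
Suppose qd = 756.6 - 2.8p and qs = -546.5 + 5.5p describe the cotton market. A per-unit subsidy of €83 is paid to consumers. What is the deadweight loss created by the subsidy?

Pre-subsidy: 756.6 - 2.8p = -546.5 + 5.5p gives p* = 157, q* = 317.
With the rebate, buyers effectively pay pb = ps − 83, where ps is the price sellers receive.
Demand in terms of ps becomes qd = 756.6 − 2.8(ps − 83) = 989 - 2.8ps. Setting this equal to supply: 989 - 2.8ps = -546.5 + 5.5ps, so ps = 185.
Buyers pay pb = 185 − 83 = 102; q' = -546.5 + 5.5·185 = 471.
The subsidy expands output by 471 − 317 = 154 past the efficient level; on those units the gap between marginal cost and willingness to pay runs from 0 up to 83.
DWL = ½ × 83 × 154 = 6391.

Deadweight loss = €6391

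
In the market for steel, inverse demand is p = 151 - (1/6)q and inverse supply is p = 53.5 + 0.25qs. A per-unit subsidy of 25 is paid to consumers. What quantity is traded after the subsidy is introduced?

q' = 294

Pre-subsidy: 151 - (1/6)q = 53.5 + 0.25q gives q* = 234 and p* = 112.
With the rebate, buyers effectively pay pb = ps − 25, where ps is the price sellers receive.
On the curves, pb = 151 - (1/6)q and ps = 53.5 + 0.25q; the wedge ps − pb = 25 gives 53.5 + 0.25q − (151 - (1/6)q) = 25, so q' = 294.
Then pb = 151 − (1/6)·294 = 102 and ps = 53.5 + 0.25·294 = 127.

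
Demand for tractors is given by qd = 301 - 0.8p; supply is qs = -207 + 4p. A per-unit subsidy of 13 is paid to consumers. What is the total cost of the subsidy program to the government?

Government cost = 2925

Pre-subsidy: 301 - 0.8p = -207 + 4p gives p* = 635/6, q* = 649/3.
With the rebate, buyers effectively pay pb = ps − 13, where ps is the price sellers receive.
Demand in terms of ps becomes qd = 301 − 0.8(ps − 13) = 311.4 - 0.8ps. Setting this equal to supply: 311.4 - 0.8ps = -207 + 4ps, so ps = 108.
Buyers pay pb = 108 − 13 = 95; q' = -207 + 4·108 = 225.
Government outlay = subsidy × quantity = 13 × 225 = 2925.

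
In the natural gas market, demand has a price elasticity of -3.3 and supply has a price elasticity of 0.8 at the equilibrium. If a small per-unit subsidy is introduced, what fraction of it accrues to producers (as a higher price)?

For a small subsidy around the equilibrium, the benefit split depends on the relative slopes, which at a point are proportional to the elasticities.
Buyer share = εs/(εs + |εd|) = 0.8/(0.8 + 3.3) = 8/41; seller share = |εd|/(εs + |εd|) = 33/41.
So producers capture 33/41 of the subsidy.

Producer share = 33/41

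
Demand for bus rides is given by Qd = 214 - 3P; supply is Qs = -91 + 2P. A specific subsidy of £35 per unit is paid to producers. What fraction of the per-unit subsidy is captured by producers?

Pre-subsidy: 214 - 3P = -91 + 2P gives P* = 61, Q* = 31.
With the subsidy, sellers receive Ps = Pb + 35 for each unit, where Pb is the price buyers pay.
Supply in terms of Pb becomes Qs = -91 + 2(Pb + 35) = -21 + 2Pb. Setting this equal to demand: 214 - 3Pb = -21 + 2Pb, so Pb = 47.
Sellers receive Ps = 47 + 35 = 82; Q' = 214 − 3·47 = 73.
Buyers' price falls by P* − Pb = 61 − 47 = 14; sellers' price rises by Ps − P* = 82 − 61 = 21.
So producers capture 21/35 = 0.6 of each unit of subsidy.

Producer share = 0.6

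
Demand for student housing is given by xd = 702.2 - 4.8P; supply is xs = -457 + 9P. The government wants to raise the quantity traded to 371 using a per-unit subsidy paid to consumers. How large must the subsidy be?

At x = 371, invert demand for the buyer price: Pb = (702.2 − 371)/4.8 = 69; invert supply for the seller price: Ps = (371 − (-457))/9 = 92.
The subsidy must fill the gap: s = Ps − Pb = 92 − 69 = 23.

Required subsidy s = 23 per unit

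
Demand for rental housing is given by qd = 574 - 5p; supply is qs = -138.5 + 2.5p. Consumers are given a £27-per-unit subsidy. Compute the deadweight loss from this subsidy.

Deadweight loss = £607.5

Pre-subsidy: 574 - 5p = -138.5 + 2.5p gives p* = 95, q* = 99.
With the rebate, buyers effectively pay pb = ps − 27, where ps is the price sellers receive.
Demand in terms of ps becomes qd = 574 − 5(ps − 27) = 709 - 5ps. Setting this equal to supply: 709 - 5ps = -138.5 + 2.5ps, so ps = 113.
Buyers pay pb = 113 − 27 = 86; q' = -138.5 + 2.5·113 = 144.
The subsidy expands output by 144 − 99 = 45 past the efficient level; on those units the gap between marginal cost and willingness to pay runs from 0 up to 27.
DWL = ½ × 27 × 45 = 607.5.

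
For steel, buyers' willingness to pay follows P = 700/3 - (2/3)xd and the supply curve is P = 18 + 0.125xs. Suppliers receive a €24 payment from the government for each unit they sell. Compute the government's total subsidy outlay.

Government cost = 137856/19

Pre-subsidy: 700/3 - (2/3)x = 18 + 0.125x gives x* = 272 and P* = 52.
With the subsidy, sellers receive Ps = Pb + 24 for each unit, where Pb is the price buyers pay.
On the curves, Pb = 700/3 - (2/3)x and Ps = 18 + 0.125x; the wedge Ps − Pb = 24 gives 18 + 0.125x − (700/3 - (2/3)x) = 24, so x' = 5744/19.
Then Pb = 700/3 − (2/3)·(5744/19) = 604/19 and Ps = 18 + 0.125·(5744/19) = 1060/19.
Government outlay = subsidy × quantity = 24 × 5744/19 = 137856/19.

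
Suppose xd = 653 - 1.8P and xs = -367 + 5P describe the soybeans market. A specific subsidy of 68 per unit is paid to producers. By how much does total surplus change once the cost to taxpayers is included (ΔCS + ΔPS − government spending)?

Pre-subsidy: 653 - 1.8P = -367 + 5P gives P* = 150, x* = 383.
With the subsidy, sellers receive Ps = Pb + 68 for each unit, where Pb is the price buyers pay.
Supply in terms of Pb becomes xs = -367 + 5(Pb + 68) = -27 + 5Pb. Setting this equal to demand: 653 - 1.8Pb = -27 + 5Pb, so Pb = 100.
Sellers receive Ps = 100 + 68 = 168; x' = 653 − 1.8·100 = 473.
ΔCS = ½(383 + 473)(150 − 100) = 21400; ΔPS = ½(383 + 473)(168 − 150) = 7704.
Government spending = 68 × 473 = 32164.
Net change = 21400 + 7704 − 32164 = -3060. The loss equals the DWL triangle ½·68·90.

Net change in total surplus = -3060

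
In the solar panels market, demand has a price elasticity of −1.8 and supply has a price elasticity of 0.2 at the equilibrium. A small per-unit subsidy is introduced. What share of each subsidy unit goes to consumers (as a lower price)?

For a small subsidy around the equilibrium, the benefit split depends on the relative slopes, which at a point are proportional to the elasticities.
Buyer share = εs/(εs + |εd|) = 0.2/(0.2 + 1.8) = 0.1; seller share = |εd|/(εs + |εd|) = 0.9.

Consumer share = 0.1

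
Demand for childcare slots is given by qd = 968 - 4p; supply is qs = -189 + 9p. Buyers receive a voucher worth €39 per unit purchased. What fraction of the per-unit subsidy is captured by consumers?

Pre-subsidy: 968 - 4p = -189 + 9p gives p* = 89, q* = 612.
With the rebate, buyers effectively pay pb = ps − 39, where ps is the price sellers receive.
Demand in terms of ps becomes qd = 968 − 4(ps − 39) = 1124 - 4ps. Setting this equal to supply: 1124 - 4ps = -189 + 9ps, so ps = 101.
Buyers pay pb = 101 − 39 = 62; q' = -189 + 9·101 = 720.
Buyers' price falls by p* − pb = 89 − 62 = 27; sellers' price rises by ps − p* = 101 − 89 = 12.
So consumers capture 27/39 = 9/13 of each unit of subsidy.

Consumer share = 9/13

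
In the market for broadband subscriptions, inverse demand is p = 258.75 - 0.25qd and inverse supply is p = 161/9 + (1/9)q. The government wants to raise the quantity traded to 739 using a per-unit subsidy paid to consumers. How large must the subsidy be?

Required subsidy s = 26 per unit

At q = 739, from the demand curve buyers pay pb = 258.75 − 0.25·739 = 74; from the supply curve sellers need ps = 161/9 + (1/9)·739 = 100.
The subsidy must fill the gap: s = ps − pb = 100 − 74 = 26.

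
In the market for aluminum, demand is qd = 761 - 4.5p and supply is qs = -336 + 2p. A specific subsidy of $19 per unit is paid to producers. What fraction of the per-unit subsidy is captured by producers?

Pre-subsidy: 761 - 4.5p = -336 + 2p gives p* = 2194/13, q* = 20/13.
With the subsidy, sellers receive ps = pb + 19 for each unit, where pb is the price buyers pay.
Supply in terms of pb becomes qs = -336 + 2(pb + 19) = -298 + 2pb. Setting this equal to demand: 761 - 4.5pb = -298 + 2pb, so pb = 2118/13.
Sellers receive ps = 2118/13 + 19 = 2365/13; q' = 761 − 4.5·(2118/13) = 362/13.
Buyers' price falls by p* − pb = 2194/13 − 2118/13 = 76/13; sellers' price rises by ps − p* = 2365/13 − 2194/13 = 171/13.
So producers capture (171/13)/19 = 9/13 of each unit of subsidy.

Producer share = 9/13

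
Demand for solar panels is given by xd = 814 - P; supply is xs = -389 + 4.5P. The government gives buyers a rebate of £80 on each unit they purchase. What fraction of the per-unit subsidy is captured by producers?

Pre-subsidy: 814 - P = -389 + 4.5P gives P* = 2406/11, x* = 6548/11.
With the rebate, buyers effectively pay Pb = Ps − 80, where Ps is the price sellers receive.
Demand in terms of Ps becomes xd = 814 − 1(Ps − 80) = 894 - Ps. Setting this equal to supply: 894 - Ps = -389 + 4.5Ps, so Ps = 2566/11.
Buyers pay Pb = 2566/11 − 80 = 1686/11; x' = -389 + 4.5·(2566/11) = 7268/11.
Buyers' price falls by P* − Pb = 2406/11 − 1686/11 = 720/11; sellers' price rises by Ps − P* = 2566/11 − 2406/11 = 160/11.
So producers capture (160/11)/80 = 2/11 of each unit of subsidy.

Producer share = 2/11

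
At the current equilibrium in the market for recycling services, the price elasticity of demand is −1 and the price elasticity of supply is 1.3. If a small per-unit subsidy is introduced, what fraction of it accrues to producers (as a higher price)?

For a small subsidy around the equilibrium, the benefit split depends on the relative slopes, which at a point are proportional to the elasticities.
Buyer share = εs/(εs + |εd|) = 1.3/(1.3 + 1) = 13/23; seller share = |εd|/(εs + |εd|) = 10/23.
So producers capture 10/23 of the subsidy.

Producer share = 10/23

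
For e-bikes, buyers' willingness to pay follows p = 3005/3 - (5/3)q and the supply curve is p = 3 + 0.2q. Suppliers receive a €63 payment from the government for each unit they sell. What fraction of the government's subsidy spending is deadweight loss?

DWL / government spending = 27/910

Pre-subsidy: 3005/3 - (5/3)q = 3 + 0.2q gives q* = 535 and p* = 110.
With the subsidy, sellers receive ps = pb + 63 for each unit, where pb is the price buyers pay.
On the curves, pb = 3005/3 - (5/3)q and ps = 3 + 0.2q; the wedge ps − pb = 63 gives 3 + 0.2q − (3005/3 - (5/3)q) = 63, so q' = 568.75.
Then pb = 3005/3 − (5/3)·568.75 = 53.75 and ps = 3 + 0.2·568.75 = 116.75.
ΔCS = ½(535 + 568.75)(110 − 53.75) = 31042.96875; ΔPS = ½(535 + 568.75)(116.75 − 110) = 3725.15625.
Government spending = 63 × 568.75 = 35831.25.
DWL = ½ × 63 × (568.75 − 535) = 1063.125; fraction = 1063.125 / 35831.25 = 27/910.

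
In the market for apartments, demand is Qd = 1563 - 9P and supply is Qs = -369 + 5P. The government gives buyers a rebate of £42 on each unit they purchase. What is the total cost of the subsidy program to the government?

Pre-subsidy: 1563 - 9P = -369 + 5P gives P* = 138, Q* = 321.
With the rebate, buyers effectively pay Pb = Ps − 42, where Ps is the price sellers receive.
Demand in terms of Ps becomes Qd = 1563 − 9(Ps − 42) = 1941 - 9Ps. Setting this equal to supply: 1941 - 9Ps = -369 + 5Ps, so Ps = 165.
Buyers pay Pb = 165 − 42 = 123; Q' = -369 + 5·165 = 456.
Government outlay = subsidy × quantity = 42 × 456 = 19152.

Government cost = £19152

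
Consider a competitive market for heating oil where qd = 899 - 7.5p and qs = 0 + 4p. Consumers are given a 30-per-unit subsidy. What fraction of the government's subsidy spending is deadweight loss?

DWL / government spending = 225/2248

Pre-subsidy: 899 - 7.5p = 0 + 4p gives p* = 1798/23, q* = 7192/23.
With the rebate, buyers effectively pay pb = ps − 30, where ps is the price sellers receive.
Demand in terms of ps becomes qd = 899 − 7.5(ps − 30) = 1124 - 7.5ps. Setting this equal to supply: 1124 - 7.5ps = 0 + 4ps, so ps = 2248/23.
Buyers pay pb = 2248/23 − 30 = 1558/23; q' = 0 + 4·(2248/23) = 8992/23.
ΔCS = ½(7192/23 + 8992/23)(1798/23 − 1558/23) = 1942080/529; ΔPS = ½(7192/23 + 8992/23)(2248/23 − 1798/23) = 3641400/529.
Government spending = 30 × 8992/23 = 269760/23.
DWL = ½ × 30 × (8992/23 − 7192/23) = 27000/23; fraction = (27000/23) / (269760/23) = 225/2248.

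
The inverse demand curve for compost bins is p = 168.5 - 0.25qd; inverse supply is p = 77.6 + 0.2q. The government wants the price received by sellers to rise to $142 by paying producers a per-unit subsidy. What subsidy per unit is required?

Required subsidy s = $54 per unit

At a seller price of 142, quantity supplied is -388 + 5·142 = 322.
Buyers absorb 322 only when they pay pb = 168.5 − 0.25·322 = 88.
s = ps − pb = 142 − 88 = 54.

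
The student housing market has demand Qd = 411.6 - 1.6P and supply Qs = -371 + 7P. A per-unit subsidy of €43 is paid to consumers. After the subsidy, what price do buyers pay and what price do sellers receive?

Buyers pay €56; sellers receive €99

Pre-subsidy: 411.6 - 1.6P = -371 + 7P gives P* = 91, Q* = 266.
With the rebate, buyers effectively pay Pb = Ps − 43, where Ps is the price sellers receive.
Demand in terms of Ps becomes Qd = 411.6 − 1.6(Ps − 43) = 480.4 - 1.6Ps. Setting this equal to supply: 480.4 - 1.6Ps = -371 + 7Ps, so Ps = 99.
Buyers pay Pb = 99 − 43 = 56; Q' = -371 + 7·99 = 322.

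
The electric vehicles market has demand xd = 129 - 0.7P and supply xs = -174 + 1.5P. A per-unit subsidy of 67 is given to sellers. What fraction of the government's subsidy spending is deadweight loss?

Pre-subsidy: 129 - 0.7P = -174 + 1.5P gives P* = 1515/11, x* = 717/22.
With the subsidy, sellers receive Ps = Pb + 67 for each unit, where Pb is the price buyers pay.
Supply in terms of Pb becomes xs = -174 + 1.5(Pb + 67) = -73.5 + 1.5Pb. Setting this equal to demand: 129 - 0.7Pb = -73.5 + 1.5Pb, so Pb = 2025/22.
Sellers receive Ps = 2025/22 + 67 = 3499/22; x' = 129 − 0.7·(2025/22) = 2841/44.
ΔCS = ½(717/22 + 2841/44)(1515/11 − 2025/22) = 4296375/1936; ΔPS = ½(717/22 + 2841/44)(3499/22 − 1515/11) = 2004975/1936.
Government spending = 67 × 2841/44 = 190347/44.
DWL = ½ × 67 × (2841/44 − 717/22) = 94269/88; fraction = (94269/88) / (190347/44) = 469/1894.

DWL / government spending = 469/1894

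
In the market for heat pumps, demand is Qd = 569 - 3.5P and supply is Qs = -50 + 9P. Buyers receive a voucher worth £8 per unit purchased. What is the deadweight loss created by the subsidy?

Pre-subsidy: 569 - 3.5P = -50 + 9P gives P* = 49.52, Q* = 395.68.
With the rebate, buyers effectively pay Pb = Ps − 8, where Ps is the price sellers receive.
Demand in terms of Ps becomes Qd = 569 − 3.5(Ps − 8) = 597 - 3.5Ps. Setting this equal to supply: 597 - 3.5Ps = -50 + 9Ps, so Ps = 51.76.
Buyers pay Pb = 51.76 − 8 = 43.76; Q' = -50 + 9·51.76 = 415.84.
The subsidy expands output by 415.84 − 395.68 = 20.16 past the efficient level; on those units the gap between marginal cost and willingness to pay runs from 0 up to 8.
DWL = ½ × 8 × 20.16 = 80.64.

Deadweight loss = £80.64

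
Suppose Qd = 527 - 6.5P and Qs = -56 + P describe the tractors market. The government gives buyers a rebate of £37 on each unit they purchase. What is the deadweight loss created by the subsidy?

Deadweight loss = 17797/30

Pre-subsidy: 527 - 6.5P = -56 + P gives P* = 1166/15, Q* = 326/15.
With the rebate, buyers effectively pay Pb = Ps − 37, where Ps is the price sellers receive.
Demand in terms of Ps becomes Qd = 527 − 6.5(Ps − 37) = 767.5 - 6.5Ps. Setting this equal to supply: 767.5 - 6.5Ps = -56 + Ps, so Ps = 109.8.
Buyers pay Pb = 109.8 − 37 = 72.8; Q' = -56 + 1·109.8 = 53.8.
The subsidy expands output by 53.8 − 326/15 = 481/15 past the efficient level; on those units the gap between marginal cost and willingness to pay runs from 0 up to 37.
DWL = ½ × 37 × 481/15 = 17797/30.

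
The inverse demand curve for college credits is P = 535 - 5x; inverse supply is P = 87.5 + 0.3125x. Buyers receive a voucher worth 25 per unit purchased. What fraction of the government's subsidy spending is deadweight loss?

Pre-subsidy: 535 - 5x = 87.5 + 0.3125x gives x* = 1432/17 and P* = 1935/17.
With the rebate, buyers effectively pay Pb = Ps − 25, where Ps is the price sellers receive.
On the curves, Pb = 535 - 5x and Ps = 87.5 + 0.3125x; the wedge Ps − Pb = 25 gives 87.5 + 0.3125x − (535 - 5x) = 25, so x' = 1512/17.
Then Pb = 535 − 5·(1512/17) = 1535/17 and Ps = 87.5 + 0.3125·(1512/17) = 1960/17.
ΔCS = ½(1432/17 + 1512/17)(1935/17 − 1535/17) = 588800/289; ΔPS = ½(1432/17 + 1512/17)(1960/17 − 1935/17) = 36800/289.
Government spending = 25 × 1512/17 = 37800/17.
DWL = ½ × 25 × (1512/17 − 1432/17) = 1000/17; fraction = (1000/17) / (37800/17) = 5/189.

DWL / government spending = 5/189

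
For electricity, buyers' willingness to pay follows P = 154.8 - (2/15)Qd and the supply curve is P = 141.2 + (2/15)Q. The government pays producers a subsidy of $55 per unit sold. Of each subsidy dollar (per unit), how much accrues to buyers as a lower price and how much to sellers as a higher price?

Buyers gain $27.5 per unit; sellers gain $27.5 per unit

Pre-subsidy: 154.8 - (2/15)Q = 141.2 + (2/15)Q gives Q* = 51 and P* = 148.
With the subsidy, sellers receive Ps = Pb + 55 for each unit, where Pb is the price buyers pay.
On the curves, Pb = 154.8 - (2/15)Q and Ps = 141.2 + (2/15)Q; the wedge Ps − Pb = 55 gives 141.2 + (2/15)Q − (154.8 - (2/15)Q) = 55, so Q' = 257.25.
Then Pb = 154.8 − (2/15)·257.25 = 120.5 and Ps = 141.2 + (2/15)·257.25 = 175.5.
Buyers' price falls by P* − Pb = 148 − 120.5 = 27.5; sellers' price rises by Ps − P* = 175.5 − 148 = 27.5.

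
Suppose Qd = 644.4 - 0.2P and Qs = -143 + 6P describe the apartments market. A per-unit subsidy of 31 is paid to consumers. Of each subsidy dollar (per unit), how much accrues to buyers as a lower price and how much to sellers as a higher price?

Pre-subsidy: 644.4 - 0.2P = -143 + 6P gives P* = 127, Q* = 619.
With the rebate, buyers effectively pay Pb = Ps − 31, where Ps is the price sellers receive.
Demand in terms of Ps becomes Qd = 644.4 − 0.2(Ps − 31) = 650.6 - 0.2Ps. Setting this equal to supply: 650.6 - 0.2Ps = -143 + 6Ps, so Ps = 128.
Buyers pay Pb = 128 − 31 = 97; Q' = -143 + 6·128 = 625.
Buyers' price falls by P* − Pb = 127 − 97 = 30; sellers' price rises by Ps − P* = 128 − 127 = 1.

Buyers gain 30 per unit; sellers gain 1 per unit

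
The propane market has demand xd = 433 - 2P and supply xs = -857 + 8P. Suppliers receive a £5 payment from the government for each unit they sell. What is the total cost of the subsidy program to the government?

Government cost = £915

Pre-subsidy: 433 - 2P = -857 + 8P gives P* = 129, x* = 175.
With the subsidy, sellers receive Ps = Pb + 5 for each unit, where Pb is the price buyers pay.
Supply in terms of Pb becomes xs = -857 + 8(Pb + 5) = -817 + 8Pb. Setting this equal to demand: 433 - 2Pb = -817 + 8Pb, so Pb = 125.
Sellers receive Ps = 125 + 5 = 130; x' = 433 − 2·125 = 183.
Government outlay = subsidy × quantity = 5 × 183 = 915.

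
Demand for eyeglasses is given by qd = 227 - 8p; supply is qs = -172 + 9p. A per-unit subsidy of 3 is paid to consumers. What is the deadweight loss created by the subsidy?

Pre-subsidy: 227 - 8p = -172 + 9p gives p* = 399/17, q* = 667/17.
With the rebate, buyers effectively pay pb = ps − 3, where ps is the price sellers receive.
Demand in terms of ps becomes qd = 227 − 8(ps − 3) = 251 - 8ps. Setting this equal to supply: 251 - 8ps = -172 + 9ps, so ps = 423/17.
Buyers pay pb = 423/17 − 3 = 372/17; q' = -172 + 9·(423/17) = 883/17.
The subsidy expands output by 883/17 − 667/17 = 216/17 past the efficient level; on those units the gap between marginal cost and willingness to pay runs from 0 up to 3.
DWL = ½ × 3 × 216/17 = 324/17.

Deadweight loss = 324/17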